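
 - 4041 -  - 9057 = 5016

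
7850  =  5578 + 2272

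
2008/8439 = 2008/8439 = 0.24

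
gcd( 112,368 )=16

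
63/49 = 9/7 = 1.29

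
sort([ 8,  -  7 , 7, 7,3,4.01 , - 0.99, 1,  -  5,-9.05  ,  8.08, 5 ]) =[- 9.05, - 7, - 5, - 0.99,1,3, 4.01,5,7,7,8,8.08 ] 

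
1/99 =1/99 = 0.01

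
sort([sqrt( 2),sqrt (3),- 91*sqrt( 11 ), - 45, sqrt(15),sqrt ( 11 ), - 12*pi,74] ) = [-91*sqrt( 11), - 45,  -  12*pi,sqrt(2),sqrt(3), sqrt( 11), sqrt( 15 ),74 ]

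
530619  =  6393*83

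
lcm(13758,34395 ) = 68790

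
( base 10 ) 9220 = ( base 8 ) 22004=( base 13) 4273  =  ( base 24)G04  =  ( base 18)1a84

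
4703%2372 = 2331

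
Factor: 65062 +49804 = 2^1*79^1*727^1=   114866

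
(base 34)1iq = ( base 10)1794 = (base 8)3402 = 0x702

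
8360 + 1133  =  9493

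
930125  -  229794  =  700331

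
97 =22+75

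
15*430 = 6450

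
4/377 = 4/377 = 0.01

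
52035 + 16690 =68725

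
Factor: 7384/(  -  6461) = -2^3*7^( - 1 ) = - 8/7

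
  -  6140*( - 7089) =43526460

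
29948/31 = 966+ 2/31 = 966.06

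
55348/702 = 78 +296/351 =78.84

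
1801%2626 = 1801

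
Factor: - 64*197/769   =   - 2^6 * 197^1*769^ ( - 1)=- 12608/769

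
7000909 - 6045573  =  955336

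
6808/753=6808/753 = 9.04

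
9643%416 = 75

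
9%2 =1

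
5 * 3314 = 16570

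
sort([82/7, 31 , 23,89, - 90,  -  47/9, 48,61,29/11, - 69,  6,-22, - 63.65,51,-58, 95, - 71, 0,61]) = [ - 90,-71, - 69, - 63.65,- 58,-22, - 47/9,0, 29/11,6,82/7,23, 31 , 48, 51,  61, 61, 89,95 ]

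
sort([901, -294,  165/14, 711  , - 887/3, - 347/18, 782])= [ - 887/3, - 294, - 347/18, 165/14,711, 782,901 ] 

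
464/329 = 464/329 = 1.41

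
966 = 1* 966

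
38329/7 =38329/7 = 5475.57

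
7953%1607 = 1525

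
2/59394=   1/29697 = 0.00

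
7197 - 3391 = 3806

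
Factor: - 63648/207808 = -2^( - 1)*3^2* 13^1*191^( - 1 ) = - 117/382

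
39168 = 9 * 4352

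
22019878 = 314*70127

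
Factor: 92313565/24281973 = 3^( - 2 )*5^1*2697997^( -1) * 18462713^1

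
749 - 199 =550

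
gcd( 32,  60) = 4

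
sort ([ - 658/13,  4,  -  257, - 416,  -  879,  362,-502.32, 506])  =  [ - 879, - 502.32,-416  ,-257, - 658/13,4,362, 506]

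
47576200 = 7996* 5950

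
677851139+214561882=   892413021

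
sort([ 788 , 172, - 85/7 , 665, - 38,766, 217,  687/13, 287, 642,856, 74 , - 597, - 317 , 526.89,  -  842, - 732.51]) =[  -  842,- 732.51 , - 597,- 317,-38, - 85/7,687/13,74, 172, 217,  287, 526.89 , 642, 665,766, 788,856]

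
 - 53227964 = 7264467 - 60492431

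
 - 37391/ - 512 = 37391/512 = 73.03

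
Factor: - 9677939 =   -  71^1*136309^1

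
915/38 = 24 + 3/38 = 24.08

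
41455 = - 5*( - 8291 )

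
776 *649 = 503624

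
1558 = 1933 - 375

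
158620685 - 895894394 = -737273709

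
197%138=59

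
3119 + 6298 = 9417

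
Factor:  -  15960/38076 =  - 70/167=-2^1*5^1*7^1 * 167^( -1 ) 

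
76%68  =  8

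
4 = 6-2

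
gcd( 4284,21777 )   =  357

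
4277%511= 189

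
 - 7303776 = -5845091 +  - 1458685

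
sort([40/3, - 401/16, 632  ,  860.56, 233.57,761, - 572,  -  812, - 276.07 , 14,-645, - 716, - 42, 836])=[ - 812, - 716  , -645 , - 572 ,-276.07,-42, - 401/16, 40/3,14, 233.57, 632, 761, 836,  860.56] 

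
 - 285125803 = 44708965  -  329834768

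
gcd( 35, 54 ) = 1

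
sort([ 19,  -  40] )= [ - 40, 19] 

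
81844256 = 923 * 88672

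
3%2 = 1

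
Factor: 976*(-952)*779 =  - 723809408 = - 2^7 * 7^1*17^1*19^1 * 41^1*61^1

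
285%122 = 41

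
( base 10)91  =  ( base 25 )3g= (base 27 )3a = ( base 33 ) 2P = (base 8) 133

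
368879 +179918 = 548797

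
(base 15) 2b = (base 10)41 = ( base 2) 101001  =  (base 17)27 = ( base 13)32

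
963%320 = 3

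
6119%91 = 22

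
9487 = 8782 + 705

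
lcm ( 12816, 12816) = 12816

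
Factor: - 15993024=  - 2^6*3^1*31^1*2687^1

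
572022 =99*5778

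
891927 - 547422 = 344505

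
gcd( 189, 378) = 189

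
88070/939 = 88070/939 = 93.79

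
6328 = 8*791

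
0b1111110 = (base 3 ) 11200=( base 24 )56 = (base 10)126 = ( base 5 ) 1001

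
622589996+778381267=1400971263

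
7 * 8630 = 60410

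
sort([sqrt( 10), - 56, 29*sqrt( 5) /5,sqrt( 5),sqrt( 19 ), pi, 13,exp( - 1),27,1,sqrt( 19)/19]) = [-56,sqrt (19) /19 , exp( - 1),  1, sqrt(5 ),  pi,sqrt( 10),sqrt( 19), 29*sqrt( 5)/5, 13, 27]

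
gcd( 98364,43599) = 3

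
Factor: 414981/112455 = 3^(-1 )*5^(- 1)*17^( - 1)*941^1 = 941/255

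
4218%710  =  668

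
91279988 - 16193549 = 75086439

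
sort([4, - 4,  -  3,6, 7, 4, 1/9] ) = [- 4, - 3  ,  1/9, 4, 4, 6, 7] 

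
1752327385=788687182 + 963640203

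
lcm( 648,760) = 61560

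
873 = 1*873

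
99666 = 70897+28769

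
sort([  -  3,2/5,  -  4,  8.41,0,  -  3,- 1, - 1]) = [ - 4,-3, -3, - 1, - 1,0 , 2/5, 8.41]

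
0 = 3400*0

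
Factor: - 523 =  - 523^1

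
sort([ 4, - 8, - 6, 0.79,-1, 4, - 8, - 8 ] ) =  [  -  8, - 8, -8,-6, -1,0.79, 4,4 ] 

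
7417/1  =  7417 = 7417.00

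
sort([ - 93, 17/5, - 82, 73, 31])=[-93, - 82, 17/5,  31, 73 ]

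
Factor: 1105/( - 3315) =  - 3^( - 1) = - 1/3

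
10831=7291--3540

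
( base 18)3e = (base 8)104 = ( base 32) 24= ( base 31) 26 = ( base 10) 68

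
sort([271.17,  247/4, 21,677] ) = [21,247/4,271.17, 677 ]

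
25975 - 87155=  - 61180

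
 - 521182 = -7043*74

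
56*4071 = 227976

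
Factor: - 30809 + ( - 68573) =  - 2^1 * 17^1*37^1*79^1 = - 99382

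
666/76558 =333/38279 = 0.01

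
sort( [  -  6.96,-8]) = [-8, - 6.96]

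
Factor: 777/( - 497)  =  -111/71 = - 3^1*37^1 * 71^(-1)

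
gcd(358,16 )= 2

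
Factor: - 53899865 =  - 5^1*19^1*567367^1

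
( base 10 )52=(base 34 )1I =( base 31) 1L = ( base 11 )48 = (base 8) 64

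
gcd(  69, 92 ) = 23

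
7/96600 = 1/13800=0.00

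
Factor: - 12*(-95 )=2^2 * 3^1*5^1 * 19^1 =1140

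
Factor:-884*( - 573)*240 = 2^6 * 3^2*5^1*13^1 * 17^1*191^1  =  121567680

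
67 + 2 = 69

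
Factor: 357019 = 13^1*29^1*947^1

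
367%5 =2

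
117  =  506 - 389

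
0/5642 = 0 = 0.00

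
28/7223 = 28/7223 = 0.00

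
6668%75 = 68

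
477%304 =173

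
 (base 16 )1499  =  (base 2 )1010010011001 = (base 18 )g4h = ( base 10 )5273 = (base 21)bk2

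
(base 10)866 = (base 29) 10p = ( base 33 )q8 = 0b1101100010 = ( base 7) 2345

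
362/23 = 15 + 17/23 =15.74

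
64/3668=16/917 = 0.02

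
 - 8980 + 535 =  - 8445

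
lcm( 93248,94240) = 8858560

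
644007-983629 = -339622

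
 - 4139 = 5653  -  9792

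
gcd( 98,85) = 1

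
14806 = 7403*2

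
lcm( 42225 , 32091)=802275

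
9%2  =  1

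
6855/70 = 97 + 13/14 =97.93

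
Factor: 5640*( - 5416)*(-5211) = 2^6 * 3^4*5^1*47^1*193^1*677^1 = 159176456640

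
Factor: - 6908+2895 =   -  4013 = - 4013^1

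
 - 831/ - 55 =831/55 =15.11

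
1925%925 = 75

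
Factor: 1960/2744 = 5^1*7^ ( - 1 )  =  5/7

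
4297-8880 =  - 4583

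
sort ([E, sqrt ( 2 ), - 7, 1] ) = [-7, 1,sqrt(2 ),E]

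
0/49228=0 = 0.00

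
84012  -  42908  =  41104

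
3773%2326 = 1447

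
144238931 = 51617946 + 92620985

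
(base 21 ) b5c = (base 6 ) 35000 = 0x1368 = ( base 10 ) 4968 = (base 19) de9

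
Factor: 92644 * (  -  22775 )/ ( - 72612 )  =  527491775/18153 = 3^(-2 )*5^2*19^1*23^1*53^1*911^1*2017^( - 1)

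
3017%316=173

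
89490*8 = 715920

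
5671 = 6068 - 397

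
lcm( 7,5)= 35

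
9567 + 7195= 16762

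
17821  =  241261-223440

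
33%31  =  2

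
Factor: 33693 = 3^1*11^1*1021^1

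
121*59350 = 7181350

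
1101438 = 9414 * 117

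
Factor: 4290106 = 2^1*293^1*7321^1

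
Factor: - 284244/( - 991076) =3^1*23687^1*247769^( -1 ) = 71061/247769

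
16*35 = 560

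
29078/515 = 29078/515 =56.46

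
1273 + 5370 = 6643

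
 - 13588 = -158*86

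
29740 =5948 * 5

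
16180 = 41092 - 24912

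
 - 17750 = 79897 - 97647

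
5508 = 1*5508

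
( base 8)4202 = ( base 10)2178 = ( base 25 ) 3C3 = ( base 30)2ci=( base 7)6231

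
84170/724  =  116 + 93/362= 116.26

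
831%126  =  75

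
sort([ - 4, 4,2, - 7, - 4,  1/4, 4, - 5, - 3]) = [ - 7, - 5,-4 , - 4, - 3,1/4,2,4, 4] 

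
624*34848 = 21745152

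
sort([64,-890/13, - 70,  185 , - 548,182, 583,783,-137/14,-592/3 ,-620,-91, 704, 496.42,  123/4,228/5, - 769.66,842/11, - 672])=[-769.66, - 672,-620,-548, - 592/3,  -  91, - 70, - 890/13, - 137/14,  123/4,228/5,64,842/11,182,185, 496.42, 583,704,783 ] 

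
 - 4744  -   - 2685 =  - 2059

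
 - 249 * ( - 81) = 20169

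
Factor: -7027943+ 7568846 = 540903 = 3^1*11^1*37^1*443^1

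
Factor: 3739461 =3^1* 11^1*47^1*2411^1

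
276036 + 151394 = 427430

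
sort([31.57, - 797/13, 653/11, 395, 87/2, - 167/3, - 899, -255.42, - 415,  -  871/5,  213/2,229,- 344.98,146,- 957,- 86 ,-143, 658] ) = [ - 957, - 899,-415,- 344.98, -255.42, - 871/5, - 143, - 86,- 797/13,-167/3,31.57,87/2,653/11, 213/2,146,229,395, 658]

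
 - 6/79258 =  - 3/39629 = - 0.00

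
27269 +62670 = 89939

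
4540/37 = 4540/37   =  122.70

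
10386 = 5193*2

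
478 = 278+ 200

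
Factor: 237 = 3^1*79^1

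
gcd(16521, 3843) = 3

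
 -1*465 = -465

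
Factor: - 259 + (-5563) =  - 2^1*41^1*71^1 = - 5822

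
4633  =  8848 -4215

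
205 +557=762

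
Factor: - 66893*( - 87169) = 5830995917 = 61^1*151^1*443^1*1429^1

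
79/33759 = 79/33759 = 0.00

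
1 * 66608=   66608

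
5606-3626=1980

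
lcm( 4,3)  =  12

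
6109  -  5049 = 1060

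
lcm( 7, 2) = 14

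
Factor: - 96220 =-2^2*5^1*17^1*283^1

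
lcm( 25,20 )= 100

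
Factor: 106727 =106727^1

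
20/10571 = 20/10571 = 0.00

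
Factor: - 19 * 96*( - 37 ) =2^5 * 3^1 * 19^1*37^1 = 67488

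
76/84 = 19/21 = 0.90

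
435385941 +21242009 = 456627950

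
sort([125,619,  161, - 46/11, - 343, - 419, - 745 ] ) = [ - 745, - 419,-343,- 46/11,125,161,619 ] 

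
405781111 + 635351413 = 1041132524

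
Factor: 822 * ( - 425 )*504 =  - 2^4 * 3^3*5^2*7^1 * 17^1 * 137^1 =-176072400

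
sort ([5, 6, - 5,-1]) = [ - 5, - 1, 5, 6 ] 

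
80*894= 71520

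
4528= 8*566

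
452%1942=452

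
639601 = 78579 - -561022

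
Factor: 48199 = 157^1*307^1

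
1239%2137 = 1239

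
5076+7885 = 12961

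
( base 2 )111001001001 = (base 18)b53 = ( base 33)3br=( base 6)24533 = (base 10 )3657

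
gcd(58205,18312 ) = 7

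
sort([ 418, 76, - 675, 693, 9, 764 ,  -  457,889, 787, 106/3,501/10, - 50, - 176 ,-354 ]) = [-675, - 457,-354,  -  176, - 50, 9,106/3, 501/10,76,418,693, 764,787, 889] 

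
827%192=59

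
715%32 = 11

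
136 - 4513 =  - 4377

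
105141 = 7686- - 97455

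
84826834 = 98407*862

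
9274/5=9274/5 = 1854.80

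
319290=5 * 63858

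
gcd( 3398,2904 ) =2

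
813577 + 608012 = 1421589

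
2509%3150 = 2509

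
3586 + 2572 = 6158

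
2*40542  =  81084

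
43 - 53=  - 10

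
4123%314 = 41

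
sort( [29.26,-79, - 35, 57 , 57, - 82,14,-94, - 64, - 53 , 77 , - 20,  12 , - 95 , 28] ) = [ - 95, - 94, - 82 , - 79, - 64 , - 53, - 35, - 20, 12 , 14 , 28,  29.26,57,57,  77] 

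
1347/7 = 192+3/7 = 192.43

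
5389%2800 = 2589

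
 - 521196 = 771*( - 676)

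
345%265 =80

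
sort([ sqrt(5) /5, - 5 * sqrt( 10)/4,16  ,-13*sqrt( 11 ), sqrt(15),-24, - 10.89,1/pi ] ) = [ - 13*sqrt(11),  -  24, - 10.89,-5*sqrt( 10 ) /4, 1/pi,sqrt( 5 )/5,sqrt(15),16] 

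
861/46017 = 287/15339 = 0.02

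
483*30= 14490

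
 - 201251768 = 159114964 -360366732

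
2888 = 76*38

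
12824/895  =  12824/895 =14.33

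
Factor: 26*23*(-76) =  - 45448 = - 2^3*13^1 * 19^1*23^1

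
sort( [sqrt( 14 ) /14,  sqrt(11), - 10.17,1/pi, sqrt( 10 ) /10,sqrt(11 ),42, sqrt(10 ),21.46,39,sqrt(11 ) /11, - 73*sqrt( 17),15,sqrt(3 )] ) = [ - 73*sqrt(17), - 10.17, sqrt( 14) /14 , sqrt(11)/11,sqrt( 10)/10,1/pi,  sqrt( 3), sqrt ( 10 ),sqrt(11 ),sqrt( 11 ),15, 21.46,39,42 ] 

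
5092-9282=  - 4190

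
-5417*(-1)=5417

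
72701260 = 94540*769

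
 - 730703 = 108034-838737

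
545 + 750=1295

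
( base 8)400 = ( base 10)256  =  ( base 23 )b3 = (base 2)100000000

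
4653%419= 44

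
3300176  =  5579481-2279305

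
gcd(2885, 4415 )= 5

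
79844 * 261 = 20839284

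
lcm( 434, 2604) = 2604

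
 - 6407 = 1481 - 7888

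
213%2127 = 213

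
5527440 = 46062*120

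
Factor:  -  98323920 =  - 2^4 * 3^2 * 5^1*17^1*29^1*277^1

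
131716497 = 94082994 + 37633503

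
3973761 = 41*96921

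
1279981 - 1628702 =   -  348721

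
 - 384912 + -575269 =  - 960181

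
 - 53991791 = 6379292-60371083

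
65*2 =130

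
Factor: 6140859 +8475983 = 14616842 = 2^1*107^1*167^1*409^1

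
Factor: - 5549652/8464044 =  - 3^1 * 19^(  -  1)*37123^( - 1)*154157^1 =- 462471/705337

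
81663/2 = 81663/2 = 40831.50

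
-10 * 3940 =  - 39400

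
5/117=5/117=0.04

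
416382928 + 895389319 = 1311772247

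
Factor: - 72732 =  -2^2 * 3^1*11^1  *  19^1*29^1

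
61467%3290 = 2247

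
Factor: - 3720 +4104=384=2^7*3^1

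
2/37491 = 2/37491 = 0.00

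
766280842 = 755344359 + 10936483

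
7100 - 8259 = -1159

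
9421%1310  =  251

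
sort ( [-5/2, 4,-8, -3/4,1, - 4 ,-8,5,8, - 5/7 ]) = [-8, - 8 ,-4, - 5/2, - 3/4,  -  5/7,1, 4,5, 8]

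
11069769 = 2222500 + 8847269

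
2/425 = 2/425 = 0.00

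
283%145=138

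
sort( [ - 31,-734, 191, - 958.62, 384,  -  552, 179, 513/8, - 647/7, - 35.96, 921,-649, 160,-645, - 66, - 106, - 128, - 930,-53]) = [ - 958.62 , - 930,- 734, - 649,  -  645, - 552, - 128 ,-106, - 647/7 ,  -  66, - 53, - 35.96,-31, 513/8, 160, 179, 191, 384,921 ] 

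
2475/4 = 2475/4 = 618.75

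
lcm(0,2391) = 0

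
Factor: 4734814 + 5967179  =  10701993 = 3^1*17^1*223^1*941^1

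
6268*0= 0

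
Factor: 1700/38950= 2^1*17^1*19^( - 1)*41^(  -  1)  =  34/779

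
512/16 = 32 = 32.00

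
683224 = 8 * 85403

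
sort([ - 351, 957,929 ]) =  [ - 351, 929,957] 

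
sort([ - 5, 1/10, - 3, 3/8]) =[  -  5  , - 3,1/10, 3/8 ]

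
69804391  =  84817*823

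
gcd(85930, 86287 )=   1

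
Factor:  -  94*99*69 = -642114 = - 2^1* 3^3*11^1*23^1*47^1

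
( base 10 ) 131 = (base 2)10000011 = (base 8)203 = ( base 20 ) 6b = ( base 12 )AB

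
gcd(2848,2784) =32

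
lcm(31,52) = 1612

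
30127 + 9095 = 39222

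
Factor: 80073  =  3^2*7^1 * 31^1*41^1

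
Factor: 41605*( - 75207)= -3^1*5^1*11^1 * 43^1*53^2*157^1 = -3128987235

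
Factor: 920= 2^3*5^1*23^1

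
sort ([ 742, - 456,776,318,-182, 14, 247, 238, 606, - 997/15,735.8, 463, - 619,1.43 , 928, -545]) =[-619,- 545, -456, - 182, - 997/15,1.43,  14,238,247, 318,463,606,735.8,742 , 776, 928]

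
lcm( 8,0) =0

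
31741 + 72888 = 104629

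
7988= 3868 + 4120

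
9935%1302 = 821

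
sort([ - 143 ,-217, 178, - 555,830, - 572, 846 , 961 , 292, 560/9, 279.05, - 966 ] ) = [ - 966  , - 572,  -  555, - 217, - 143, 560/9, 178,279.05,292, 830, 846,  961 ]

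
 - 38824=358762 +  - 397586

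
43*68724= 2955132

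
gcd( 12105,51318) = 9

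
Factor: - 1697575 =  - 5^2*11^1*6173^1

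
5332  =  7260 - 1928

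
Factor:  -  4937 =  - 4937^1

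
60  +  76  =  136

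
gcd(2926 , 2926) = 2926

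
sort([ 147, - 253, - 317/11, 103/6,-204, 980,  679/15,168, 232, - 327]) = [- 327, - 253,-204,  -  317/11, 103/6, 679/15,147,168,  232, 980] 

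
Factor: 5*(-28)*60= -2^4*3^1*5^2*7^1= - 8400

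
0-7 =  - 7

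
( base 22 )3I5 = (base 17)670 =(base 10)1853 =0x73d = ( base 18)5ch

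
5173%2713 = 2460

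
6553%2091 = 280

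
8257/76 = 8257/76 = 108.64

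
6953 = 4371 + 2582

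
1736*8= 13888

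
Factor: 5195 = 5^1*1039^1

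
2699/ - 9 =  - 2699/9 = - 299.89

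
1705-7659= - 5954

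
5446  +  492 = 5938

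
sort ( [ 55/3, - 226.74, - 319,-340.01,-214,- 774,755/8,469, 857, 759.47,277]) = [ - 774,-340.01, - 319,  -  226.74, - 214, 55/3, 755/8,277,469, 759.47,857]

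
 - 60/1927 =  - 1+ 1867/1927 = -0.03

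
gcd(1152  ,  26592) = 96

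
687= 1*687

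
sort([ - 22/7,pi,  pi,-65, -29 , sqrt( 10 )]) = [ - 65,-29, - 22/7,pi,pi,sqrt (10)] 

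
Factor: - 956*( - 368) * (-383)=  - 134742464 = - 2^6*23^1*239^1*383^1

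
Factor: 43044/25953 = 2^2 *17^1*41^( - 1 ) =68/41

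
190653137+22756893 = 213410030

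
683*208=142064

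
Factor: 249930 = 2^1*3^2*5^1*2777^1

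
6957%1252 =697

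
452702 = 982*461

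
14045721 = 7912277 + 6133444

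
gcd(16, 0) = 16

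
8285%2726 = 107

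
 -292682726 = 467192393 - 759875119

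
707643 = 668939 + 38704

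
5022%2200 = 622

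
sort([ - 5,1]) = [  -  5, 1 ] 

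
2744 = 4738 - 1994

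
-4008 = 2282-6290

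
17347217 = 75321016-57973799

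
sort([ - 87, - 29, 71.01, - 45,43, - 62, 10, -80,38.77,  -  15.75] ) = [-87, -80, - 62,-45, - 29,-15.75, 10, 38.77,43, 71.01]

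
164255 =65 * 2527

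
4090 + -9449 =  - 5359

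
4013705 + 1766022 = 5779727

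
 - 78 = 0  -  78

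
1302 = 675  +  627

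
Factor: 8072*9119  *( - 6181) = - 2^3* 7^1*11^1*829^1*883^1*1009^1 = - 454974558808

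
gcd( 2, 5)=1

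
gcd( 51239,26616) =1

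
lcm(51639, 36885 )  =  258195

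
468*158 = 73944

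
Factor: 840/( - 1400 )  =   - 3/5=- 3^1*5^( - 1) 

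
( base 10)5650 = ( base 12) 332A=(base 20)e2a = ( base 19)FC7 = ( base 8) 13022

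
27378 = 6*4563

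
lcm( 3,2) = 6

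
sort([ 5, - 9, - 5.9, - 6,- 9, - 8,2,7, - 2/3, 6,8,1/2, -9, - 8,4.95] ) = [ - 9, - 9, - 9, - 8, - 8 , - 6, - 5.9, - 2/3,1/2, 2,4.95, 5,6,7,8]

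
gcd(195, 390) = 195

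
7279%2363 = 190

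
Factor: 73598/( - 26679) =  - 2^1 * 3^( - 1) * 7^2*751^1 * 8893^(  -  1)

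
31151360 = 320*97348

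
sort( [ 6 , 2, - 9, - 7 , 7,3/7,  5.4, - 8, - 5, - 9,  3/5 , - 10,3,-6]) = [ - 10, - 9,-9, - 8, - 7 , - 6, - 5, 3/7,3/5,2, 3,  5.4,6, 7]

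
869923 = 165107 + 704816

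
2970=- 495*( - 6)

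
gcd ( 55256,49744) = 8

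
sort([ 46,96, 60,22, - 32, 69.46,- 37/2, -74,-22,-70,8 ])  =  [  -  74,-70, - 32, - 22, - 37/2, 8, 22, 46,60, 69.46, 96]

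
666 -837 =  - 171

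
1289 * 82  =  105698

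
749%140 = 49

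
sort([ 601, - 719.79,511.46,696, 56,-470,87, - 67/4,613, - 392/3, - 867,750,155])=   [ -867, -719.79,  -  470, - 392/3,  -  67/4,56,87,155, 511.46,  601, 613, 696, 750 ]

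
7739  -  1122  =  6617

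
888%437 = 14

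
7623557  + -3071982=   4551575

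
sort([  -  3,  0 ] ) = [ -3,0 ]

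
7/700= 1/100 = 0.01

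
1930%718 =494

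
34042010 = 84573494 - 50531484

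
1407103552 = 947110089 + 459993463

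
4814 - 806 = 4008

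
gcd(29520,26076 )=492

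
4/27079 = 4/27079= 0.00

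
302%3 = 2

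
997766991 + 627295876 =1625062867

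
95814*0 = 0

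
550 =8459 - 7909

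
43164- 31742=11422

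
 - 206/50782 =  - 1 + 25288/25391 =-0.00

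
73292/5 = 14658+2/5 = 14658.40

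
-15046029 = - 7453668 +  - 7592361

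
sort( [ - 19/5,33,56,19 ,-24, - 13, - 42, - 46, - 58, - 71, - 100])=[ - 100,-71,- 58, - 46, - 42, - 24, - 13, - 19/5, 19, 33,56] 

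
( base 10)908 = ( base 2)1110001100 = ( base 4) 32030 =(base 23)1gb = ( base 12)638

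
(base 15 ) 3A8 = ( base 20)21d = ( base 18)2A5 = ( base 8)1501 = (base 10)833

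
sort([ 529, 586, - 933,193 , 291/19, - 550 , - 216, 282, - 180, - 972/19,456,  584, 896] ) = [ - 933,  -  550,-216, - 180,  -  972/19, 291/19,193, 282, 456,529,  584,  586 , 896] 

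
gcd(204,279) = 3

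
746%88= 42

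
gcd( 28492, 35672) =4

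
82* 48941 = 4013162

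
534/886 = 267/443=0.60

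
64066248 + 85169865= 149236113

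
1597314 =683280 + 914034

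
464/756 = 116/189= 0.61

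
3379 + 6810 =10189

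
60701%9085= 6191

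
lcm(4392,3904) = 35136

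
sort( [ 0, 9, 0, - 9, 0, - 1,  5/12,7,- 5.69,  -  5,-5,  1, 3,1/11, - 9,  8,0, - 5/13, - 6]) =[-9, - 9, - 6,- 5.69, - 5, - 5, - 1, - 5/13,0,0,0, 0,1/11, 5/12,1,3 , 7, 8, 9]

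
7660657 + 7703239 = 15363896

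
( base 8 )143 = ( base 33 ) 30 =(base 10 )99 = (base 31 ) 36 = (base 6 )243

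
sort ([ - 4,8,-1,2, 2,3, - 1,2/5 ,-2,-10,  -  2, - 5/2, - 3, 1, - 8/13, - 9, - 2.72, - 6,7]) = [ - 10, - 9, - 6, - 4, - 3, - 2.72, - 5/2, - 2, - 2, - 1, - 1, - 8/13, 2/5,1, 2,2, 3, 7,8] 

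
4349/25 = 4349/25=173.96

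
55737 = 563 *99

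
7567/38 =199 + 5/38 = 199.13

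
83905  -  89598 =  - 5693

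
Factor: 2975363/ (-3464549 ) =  - 11^(-1)*17^( - 1)*97^( - 1)*191^( - 1) *2975363^1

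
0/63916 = 0  =  0.00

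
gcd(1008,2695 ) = 7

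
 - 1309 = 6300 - 7609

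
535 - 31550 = -31015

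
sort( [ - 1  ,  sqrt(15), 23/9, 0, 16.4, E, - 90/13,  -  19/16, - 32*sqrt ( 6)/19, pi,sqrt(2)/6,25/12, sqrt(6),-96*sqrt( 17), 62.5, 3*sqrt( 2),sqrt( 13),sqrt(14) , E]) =[ - 96 * sqrt( 17),  -  90/13,-32 * sqrt(6)/19, - 19/16, - 1, 0, sqrt( 2)/6, 25/12, sqrt ( 6), 23/9,E,E, pi, sqrt( 13 ),sqrt( 14 ),sqrt( 15),  3*sqrt( 2), 16.4, 62.5 ]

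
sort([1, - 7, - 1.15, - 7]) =[ -7, - 7,- 1.15,1] 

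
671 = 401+270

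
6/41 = 6/41=0.15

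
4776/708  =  6+ 44/59  =  6.75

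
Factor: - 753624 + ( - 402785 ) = -1156409  =  - 181^1*6389^1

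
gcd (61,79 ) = 1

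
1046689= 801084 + 245605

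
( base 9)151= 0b1111111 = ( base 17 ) 78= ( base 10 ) 127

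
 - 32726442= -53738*609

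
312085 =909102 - 597017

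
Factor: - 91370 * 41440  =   - 2^6*5^2 * 7^1*37^1*9137^1 =- 3786372800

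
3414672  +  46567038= 49981710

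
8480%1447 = 1245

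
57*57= 3249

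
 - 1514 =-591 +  - 923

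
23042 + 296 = 23338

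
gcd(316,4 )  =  4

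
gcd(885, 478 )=1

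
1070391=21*50971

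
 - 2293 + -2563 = -4856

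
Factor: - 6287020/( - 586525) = 1257404/117305=2^2 *5^(-1)*29^( -1) * 809^(-1 )*314351^1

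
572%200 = 172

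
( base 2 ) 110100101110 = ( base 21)7DE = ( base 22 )6L8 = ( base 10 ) 3374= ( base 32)39e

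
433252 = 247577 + 185675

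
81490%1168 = 898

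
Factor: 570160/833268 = 142540/208317 = 2^2*3^(-1 )*5^1 *7127^1*69439^(-1)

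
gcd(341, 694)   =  1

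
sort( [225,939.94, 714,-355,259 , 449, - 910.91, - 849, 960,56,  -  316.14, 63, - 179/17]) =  [ - 910.91, - 849, - 355, -316.14, - 179/17,56, 63,225,  259, 449, 714 , 939.94,  960]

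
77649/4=19412 + 1/4= 19412.25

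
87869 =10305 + 77564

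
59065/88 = 671 + 17/88 = 671.19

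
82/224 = 41/112 =0.37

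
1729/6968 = 133/536 =0.25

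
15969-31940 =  - 15971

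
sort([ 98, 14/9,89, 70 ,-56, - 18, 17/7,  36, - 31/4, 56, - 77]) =[ - 77,-56, - 18, - 31/4, 14/9, 17/7, 36  ,  56, 70,89, 98] 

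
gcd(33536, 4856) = 8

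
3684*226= 832584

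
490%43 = 17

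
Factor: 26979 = 3^1*17^1*23^2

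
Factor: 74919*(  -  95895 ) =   -  7184357505 = - 3^3*5^1*13^1 *17^1 *113^1*2131^1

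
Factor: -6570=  - 2^1*3^2*5^1*73^1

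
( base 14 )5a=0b1010000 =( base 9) 88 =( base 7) 143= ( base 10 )80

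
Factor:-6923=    - 7^1*23^1*43^1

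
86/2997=86/2997  =  0.03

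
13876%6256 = 1364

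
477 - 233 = 244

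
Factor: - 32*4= - 128   =  - 2^7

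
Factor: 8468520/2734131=2^3*5^1 * 47^(-1)*19391^( - 1 )*70571^1 = 2822840/911377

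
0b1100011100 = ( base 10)796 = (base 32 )OS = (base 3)1002111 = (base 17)2ce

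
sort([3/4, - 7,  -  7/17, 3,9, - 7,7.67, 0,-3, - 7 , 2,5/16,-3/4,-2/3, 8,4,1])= [  -  7 ,- 7,  -  7,-3, - 3/4,-2/3,-7/17, 0,5/16,  3/4,1,  2 , 3, 4, 7.67, 8, 9]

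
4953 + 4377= 9330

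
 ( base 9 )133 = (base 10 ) 111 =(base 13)87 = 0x6f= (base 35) 36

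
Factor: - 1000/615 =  - 2^3*3^( - 1)*5^2*41^( - 1 ) = - 200/123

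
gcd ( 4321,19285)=29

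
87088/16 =5443 = 5443.00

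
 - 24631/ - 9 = 24631/9 = 2736.78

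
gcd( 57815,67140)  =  1865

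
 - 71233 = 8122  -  79355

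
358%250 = 108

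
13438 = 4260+9178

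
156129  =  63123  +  93006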